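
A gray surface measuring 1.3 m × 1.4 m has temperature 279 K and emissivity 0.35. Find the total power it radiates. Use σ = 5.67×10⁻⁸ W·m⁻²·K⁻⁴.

A = 1.3 × 1.4 = 1.82 m².
P = εσAT⁴ = 0.35 × 5.67×10⁻⁸ × 1.82 × (279)⁴ = 0.35 × 5.67×10⁻⁸ × 1.82 × 6.06×10^9.
P = 219 W.

P ≈ 219 W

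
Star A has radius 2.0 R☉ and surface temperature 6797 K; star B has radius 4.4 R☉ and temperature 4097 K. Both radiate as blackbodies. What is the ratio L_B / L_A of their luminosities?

L = 4πR²σT⁴ ∝ R²T⁴, so L_B/L_A = (4.4/2.0)² × (4097/6797)⁴ = 4.84 × 0.132 = 0.639.

L_B/L_A ≈ 0.639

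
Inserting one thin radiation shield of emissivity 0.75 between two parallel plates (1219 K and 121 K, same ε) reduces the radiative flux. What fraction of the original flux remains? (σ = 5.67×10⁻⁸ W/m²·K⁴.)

ratio ≈ 0.500

With N identical shields there are N+1 = 2 gaps in series, each with the same radiative resistance, so the flux falls to 1/(N+1) of its unshielded value.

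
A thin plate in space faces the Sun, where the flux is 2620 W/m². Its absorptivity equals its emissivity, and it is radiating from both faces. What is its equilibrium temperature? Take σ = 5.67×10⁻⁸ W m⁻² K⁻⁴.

Absorbed flux αS = emitted flux 2εσT⁴ per unit area; with α = ε this gives T = (S/2σ)^(1/4).
T = (2620 / (2 × 5.67×10⁻⁸))^(1/4) = (2.31×10^10)^(1/4).
T = 390 K.

T ≈ 390 K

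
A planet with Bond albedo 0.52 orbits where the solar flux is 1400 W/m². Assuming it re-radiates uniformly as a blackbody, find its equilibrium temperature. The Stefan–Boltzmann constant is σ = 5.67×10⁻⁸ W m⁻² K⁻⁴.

T ≈ 233 K

Power absorbed = (1−a)S·πR²; power emitted = 4πR²σT⁴. Equating and cancelling πR²:
T = ((1−a)S / 4σ)^(1/4) = (672 / (4 × 5.67×10⁻⁸))^(1/4) = (2.96×10^9)^(1/4).
T = 233 K.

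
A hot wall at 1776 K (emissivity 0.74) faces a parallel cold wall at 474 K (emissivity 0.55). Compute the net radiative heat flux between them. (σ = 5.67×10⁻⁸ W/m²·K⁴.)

For two large parallel gray plates, q = σ(T₁⁴ − T₂⁴) / (1/ε₁ + 1/ε₂ − 1).
1/ε₁ + 1/ε₂ − 1 = 1/0.74 + 1/0.55 − 1 = 2.170.
T₁⁴ − T₂⁴ = 9.95×10^12 − 5.05×10^10 = 9.90×10^12 K⁴.
q = 5.67×10⁻⁸ × 9.90×10^12 / 2.170 = 2.59×10^5 W/m².

q ≈ 2.59×10^5 W/m²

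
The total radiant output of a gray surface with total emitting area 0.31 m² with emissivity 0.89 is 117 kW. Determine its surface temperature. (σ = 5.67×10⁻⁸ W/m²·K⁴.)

From P = εσAT⁴, T = (P / εσA)^(1/4) = (1.17×10^5 / (0.89 × 5.67×10⁻⁸ × 0.310))^(1/4).
T = (7.48×10^12)^(1/4) = 1650 K.

T ≈ 1650 K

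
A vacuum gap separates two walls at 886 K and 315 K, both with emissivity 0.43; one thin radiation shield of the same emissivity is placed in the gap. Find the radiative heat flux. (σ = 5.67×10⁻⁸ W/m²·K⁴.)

Each of the 2 gaps contributes resistance (2/ε − 1) = 2/0.43 − 1 = 3.651; total = 7.302.
q = σ(T₁⁴ − T₂⁴) / 7.302 = 5.67×10⁻⁸ × 6.06×10^11 / 7.302 = 4710 W/m².

q ≈ 4710 W/m²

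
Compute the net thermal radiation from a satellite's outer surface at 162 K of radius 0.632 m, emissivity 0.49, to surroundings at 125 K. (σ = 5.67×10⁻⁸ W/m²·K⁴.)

Q ≈ 62.0 W

A = 4πr² = 4π × (0.632)² = 5.02 m².
Q = εσA(T⁴ − T_s⁴). T⁴ − T_s⁴ = (162)⁴ − (125)⁴ = 6.89×10^8 − 2.44×10^8 = 4.45×10^8 K⁴.
Q = 0.49 × 5.67×10⁻⁸ × 5.02 × 4.45×10^8 = 62.0 W.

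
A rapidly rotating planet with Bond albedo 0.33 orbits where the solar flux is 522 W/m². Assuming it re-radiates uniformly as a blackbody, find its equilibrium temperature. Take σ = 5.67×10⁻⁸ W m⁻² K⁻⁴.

Power absorbed = (1−a)S·πR²; power emitted = 4πR²σT⁴. Equating and cancelling πR²:
T = ((1−a)S / 4σ)^(1/4) = (350 / (4 × 5.67×10⁻⁸))^(1/4) = (1.54×10^9)^(1/4).
T = 198 K.

T ≈ 198 K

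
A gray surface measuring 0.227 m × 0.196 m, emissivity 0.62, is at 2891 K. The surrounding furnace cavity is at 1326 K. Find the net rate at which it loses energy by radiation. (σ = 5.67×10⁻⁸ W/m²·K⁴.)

Q ≈ 1.04×10^5 W

A = 0.227 × 0.196 = 0.0445 m².
Q = εσA(T⁴ − T_s⁴). T⁴ − T_s⁴ = (2891)⁴ − (1326)⁴ = 6.99×10^13 − 3.09×10^12 = 6.68×10^13 K⁴.
Q = 0.62 × 5.67×10⁻⁸ × 0.0445 × 6.68×10^13 = 1.04×10^5 W.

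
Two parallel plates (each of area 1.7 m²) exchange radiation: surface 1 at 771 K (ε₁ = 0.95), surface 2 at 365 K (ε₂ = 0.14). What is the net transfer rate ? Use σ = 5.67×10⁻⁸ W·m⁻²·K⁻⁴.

Q ≈ 4500 W

For two large parallel gray plates, q = σ(T₁⁴ − T₂⁴) / (1/ε₁ + 1/ε₂ − 1).
1/ε₁ + 1/ε₂ − 1 = 1/0.95 + 1/0.14 − 1 = 7.195.
T₁⁴ − T₂⁴ = 3.53×10^11 − 1.77×10^10 = 3.36×10^11 K⁴.
q = 5.67×10⁻⁸ × 3.36×10^11 / 7.195 = 2640 W/m².
Q = q·A = 2640 × 1.7 = 4500 W.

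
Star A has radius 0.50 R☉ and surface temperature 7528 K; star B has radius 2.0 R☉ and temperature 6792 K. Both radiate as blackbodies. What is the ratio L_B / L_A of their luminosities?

L_B/L_A ≈ 10.6

L = 4πR²σT⁴ ∝ R²T⁴, so L_B/L_A = (2.0/0.50)² × (6792/7528)⁴ = 16.0 × 0.663 = 10.6.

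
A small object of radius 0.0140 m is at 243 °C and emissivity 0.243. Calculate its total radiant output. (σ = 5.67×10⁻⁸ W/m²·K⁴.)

A = 4πr² = 4π × (0.0140)² = 2.46×10^-3 m².
243 °C = 516 K.
P = εσAT⁴ = 0.243 × 5.67×10⁻⁸ × 2.46×10^-3 × (516)⁴ = 0.243 × 5.67×10⁻⁸ × 2.46×10^-3 × 7.09×10^10.
P = 2.41 W.

P ≈ 2.41 W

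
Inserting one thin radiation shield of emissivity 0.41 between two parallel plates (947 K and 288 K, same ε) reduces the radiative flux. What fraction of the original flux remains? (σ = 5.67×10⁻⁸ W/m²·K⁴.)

ratio ≈ 0.500

With N identical shields there are N+1 = 2 gaps in series, each with the same radiative resistance, so the flux falls to 1/(N+1) of its unshielded value.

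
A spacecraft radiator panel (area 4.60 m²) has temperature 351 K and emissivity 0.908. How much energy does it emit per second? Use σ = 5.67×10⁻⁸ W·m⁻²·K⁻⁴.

P ≈ 3590 W

Stefan–Boltzmann: P = εσAT⁴ = 0.908 × 5.67×10⁻⁸ × 4.60 × (351)⁴ = 0.908 × 5.67×10⁻⁸ × 4.60 × 1.52×10^10.
P = 3590 W.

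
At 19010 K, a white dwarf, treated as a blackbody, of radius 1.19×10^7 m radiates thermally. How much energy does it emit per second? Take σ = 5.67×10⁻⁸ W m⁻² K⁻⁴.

P ≈ 1.32×10^25 W

A = 4πr² = 4π × (1.19×10^7)² = 1.78×10^15 m².
P = σAT⁴ = 5.67×10⁻⁸ × 1.78×10^15 × (19010)⁴ = 5.67×10⁻⁸ × 1.78×10^15 × 1.31×10^17.
P = 1.32×10^25 W.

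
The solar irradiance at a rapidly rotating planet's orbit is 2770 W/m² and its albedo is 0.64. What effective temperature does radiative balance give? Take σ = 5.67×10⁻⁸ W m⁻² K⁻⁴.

Power absorbed = (1−a)S·πR²; power emitted = 4πR²σT⁴. Equating and cancelling πR²:
T = ((1−a)S / 4σ)^(1/4) = (997 / (4 × 5.67×10⁻⁸))^(1/4) = (4.40×10^9)^(1/4).
T = 258 K.

T ≈ 258 K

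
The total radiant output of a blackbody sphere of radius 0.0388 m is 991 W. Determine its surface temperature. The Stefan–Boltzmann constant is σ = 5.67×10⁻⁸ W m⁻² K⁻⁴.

A = 4πr² = 4π × (0.0388)² = 0.0189 m².
From P = σAT⁴, T = (P / σA)^(1/4) = (991 / (5.67×10⁻⁸ × 0.0189))^(1/4).
T = (9.24×10^11)^(1/4) = 980 K.

T ≈ 980 K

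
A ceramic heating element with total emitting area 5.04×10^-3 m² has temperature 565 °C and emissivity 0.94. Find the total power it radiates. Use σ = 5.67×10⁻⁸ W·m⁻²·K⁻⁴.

565 °C = 838 K.
Stefan–Boltzmann: P = εσAT⁴ = 0.94 × 5.67×10⁻⁸ × 5.04×10^-3 × (838)⁴ = 0.94 × 5.67×10⁻⁸ × 5.04×10^-3 × 4.93×10^11.
P = 132 W.

P ≈ 132 W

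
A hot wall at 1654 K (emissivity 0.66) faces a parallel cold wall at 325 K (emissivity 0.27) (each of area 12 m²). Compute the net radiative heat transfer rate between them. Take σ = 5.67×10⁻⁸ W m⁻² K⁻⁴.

For two large parallel gray plates, q = σ(T₁⁴ − T₂⁴) / (1/ε₁ + 1/ε₂ − 1).
1/ε₁ + 1/ε₂ − 1 = 1/0.66 + 1/0.27 − 1 = 4.219.
T₁⁴ − T₂⁴ = 7.48×10^12 − 1.12×10^10 = 7.47×10^12 K⁴.
q = 5.67×10⁻⁸ × 7.47×10^12 / 4.219 = 1.00×10^5 W/m².
Q = q·A = 1.00×10^5 × 12 = 1.21×10^6 W.

Q ≈ 1.21×10^6 W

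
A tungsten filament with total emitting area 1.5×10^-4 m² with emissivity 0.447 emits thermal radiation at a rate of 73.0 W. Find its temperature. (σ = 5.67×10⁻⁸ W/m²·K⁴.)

T ≈ 2090 K

From P = εσAT⁴, T = (P / εσA)^(1/4) = (73.0 / (0.447 × 5.67×10⁻⁸ × 1.50×10^-4))^(1/4).
T = (1.92×10^13)^(1/4) = 2090 K.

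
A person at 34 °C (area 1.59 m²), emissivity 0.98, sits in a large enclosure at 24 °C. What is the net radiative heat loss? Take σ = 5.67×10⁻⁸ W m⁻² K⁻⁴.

Convert: 34 °C = 307 K; 24 °C = 297 K.
Q = εσA(T⁴ − T_s⁴). T⁴ − T_s⁴ = (307)⁴ − (297)⁴ = 8.88×10^9 − 7.78×10^9 = 1.10×10^9 K⁴.
Q = 0.98 × 5.67×10⁻⁸ × 1.59 × 1.10×10^9 = 97.4 W.

Q ≈ 97.4 W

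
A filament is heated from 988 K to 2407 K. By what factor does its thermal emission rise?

P ∝ T⁴, so the ratio is (2407/988)⁴ = (2.436)⁴ = 35.2.

ratio ≈ 35.2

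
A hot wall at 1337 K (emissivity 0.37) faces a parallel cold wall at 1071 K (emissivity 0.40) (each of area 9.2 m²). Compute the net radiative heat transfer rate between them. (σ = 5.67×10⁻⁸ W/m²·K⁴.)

For two large parallel gray plates, q = σ(T₁⁴ − T₂⁴) / (1/ε₁ + 1/ε₂ − 1).
1/ε₁ + 1/ε₂ − 1 = 1/0.37 + 1/0.40 − 1 = 4.203.
T₁⁴ − T₂⁴ = 3.20×10^12 − 1.32×10^12 = 1.88×10^12 K⁴.
q = 5.67×10⁻⁸ × 1.88×10^12 / 4.203 = 25400 W/m².
Q = q·A = 25400 × 9.2 = 2.33×10^5 W.

Q ≈ 2.33×10^5 W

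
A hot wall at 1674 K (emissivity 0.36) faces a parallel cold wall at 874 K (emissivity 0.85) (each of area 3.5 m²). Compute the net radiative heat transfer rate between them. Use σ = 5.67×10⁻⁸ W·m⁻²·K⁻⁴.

For two large parallel gray plates, q = σ(T₁⁴ − T₂⁴) / (1/ε₁ + 1/ε₂ − 1).
1/ε₁ + 1/ε₂ − 1 = 1/0.36 + 1/0.85 − 1 = 2.954.
T₁⁴ − T₂⁴ = 7.85×10^12 − 5.84×10^11 = 7.27×10^12 K⁴.
q = 5.67×10⁻⁸ × 7.27×10^12 / 2.954 = 1.40×10^5 W/m².
Q = q·A = 1.40×10^5 × 3.5 = 4.88×10^5 W.

Q ≈ 4.88×10^5 W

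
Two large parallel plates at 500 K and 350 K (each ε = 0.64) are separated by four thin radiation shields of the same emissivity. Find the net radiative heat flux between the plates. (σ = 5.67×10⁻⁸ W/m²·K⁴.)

Each of the 5 gaps contributes resistance (2/ε − 1) = 2/0.64 − 1 = 2.125; total = 10.62.
q = σ(T₁⁴ − T₂⁴) / 10.62 = 5.67×10⁻⁸ × 4.75×10^10 / 10.62 = 253 W/m².

q ≈ 253 W/m²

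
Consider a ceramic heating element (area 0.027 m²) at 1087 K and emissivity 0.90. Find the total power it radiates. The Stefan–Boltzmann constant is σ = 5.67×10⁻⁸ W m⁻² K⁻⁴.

P ≈ 1920 W

P = εσAT⁴ = 0.90 × 5.67×10⁻⁸ × 0.0270 × (1087)⁴ = 0.90 × 5.67×10⁻⁸ × 0.0270 × 1.40×10^12.
P = 1920 W.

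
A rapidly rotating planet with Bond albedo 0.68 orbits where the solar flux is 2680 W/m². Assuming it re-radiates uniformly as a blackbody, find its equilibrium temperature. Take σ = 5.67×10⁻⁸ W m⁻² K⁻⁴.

Power absorbed = (1−a)S·πR²; power emitted = 4πR²σT⁴. Equating and cancelling πR²:
T = ((1−a)S / 4σ)^(1/4) = (858 / (4 × 5.67×10⁻⁸))^(1/4) = (3.78×10^9)^(1/4).
T = 248 K.

T ≈ 248 K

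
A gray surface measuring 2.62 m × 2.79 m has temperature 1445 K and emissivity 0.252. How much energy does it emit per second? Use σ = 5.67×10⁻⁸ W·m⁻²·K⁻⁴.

P ≈ 4.55×10^5 W

A = 2.62 × 2.79 = 7.31 m².
P = εσAT⁴ = 0.252 × 5.67×10⁻⁸ × 7.31 × (1445)⁴ = 0.252 × 5.67×10⁻⁸ × 7.31 × 4.36×10^12.
P = 4.55×10^5 W.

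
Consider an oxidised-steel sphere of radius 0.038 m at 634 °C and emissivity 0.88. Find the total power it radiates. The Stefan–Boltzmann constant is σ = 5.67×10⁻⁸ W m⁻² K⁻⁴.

A = 4πr² = 4π × (0.038)² = 0.0181 m².
634 °C = 907 K.
P = εσAT⁴ = 0.88 × 5.67×10⁻⁸ × 0.0181 × (907)⁴ = 0.88 × 5.67×10⁻⁸ × 0.0181 × 6.77×10^11.
P = 613 W.

P ≈ 613 W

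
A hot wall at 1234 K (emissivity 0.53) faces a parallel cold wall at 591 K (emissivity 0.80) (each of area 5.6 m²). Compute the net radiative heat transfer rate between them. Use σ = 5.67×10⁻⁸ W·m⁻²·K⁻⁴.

Q ≈ 3.26×10^5 W

For two large parallel gray plates, q = σ(T₁⁴ − T₂⁴) / (1/ε₁ + 1/ε₂ − 1).
1/ε₁ + 1/ε₂ − 1 = 1/0.53 + 1/0.80 − 1 = 2.137.
T₁⁴ − T₂⁴ = 2.32×10^12 − 1.22×10^11 = 2.20×10^12 K⁴.
q = 5.67×10⁻⁸ × 2.20×10^12 / 2.137 = 58300 W/m².
Q = q·A = 58300 × 5.6 = 3.26×10^5 W.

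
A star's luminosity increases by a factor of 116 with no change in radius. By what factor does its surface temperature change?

P ∝ T⁴ ⇒ T ∝ P^(1/4), so T scales by (116)^(1/4) = 3.28.

factor ≈ 3.28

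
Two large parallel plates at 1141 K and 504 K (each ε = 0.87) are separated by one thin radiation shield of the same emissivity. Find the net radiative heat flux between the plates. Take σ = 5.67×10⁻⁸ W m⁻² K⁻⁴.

q ≈ 35600 W/m²

Each of the 2 gaps contributes resistance (2/ε − 1) = 2/0.87 − 1 = 1.299; total = 2.598.
q = σ(T₁⁴ − T₂⁴) / 2.598 = 5.67×10⁻⁸ × 1.63×10^12 / 2.598 = 35600 W/m².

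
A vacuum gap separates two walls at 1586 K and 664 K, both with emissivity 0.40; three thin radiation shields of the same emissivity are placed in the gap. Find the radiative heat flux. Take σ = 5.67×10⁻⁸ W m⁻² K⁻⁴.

Each of the 4 gaps contributes resistance (2/ε − 1) = 2/0.40 − 1 = 4.000; total = 16.00.
q = σ(T₁⁴ − T₂⁴) / 16.00 = 5.67×10⁻⁸ × 6.13×10^12 / 16.00 = 21700 W/m².

q ≈ 21700 W/m²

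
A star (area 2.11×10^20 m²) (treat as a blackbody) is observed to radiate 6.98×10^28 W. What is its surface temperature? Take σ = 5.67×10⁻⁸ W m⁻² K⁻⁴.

From P = σAT⁴, T = (P / σA)^(1/4) = (6.98×10^28 / (5.67×10⁻⁸ × 2.11×10^20))^(1/4).
T = (5.83×10^15)^(1/4) = 8740 K.

T ≈ 8740 K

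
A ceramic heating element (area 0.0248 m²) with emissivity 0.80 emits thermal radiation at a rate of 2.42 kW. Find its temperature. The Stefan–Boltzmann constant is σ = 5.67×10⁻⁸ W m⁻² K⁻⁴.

From P = εσAT⁴, T = (P / εσA)^(1/4) = (2420 / (0.80 × 5.67×10⁻⁸ × 0.0248))^(1/4).
T = (2.15×10^12)^(1/4) = 1210 K.

T ≈ 1210 K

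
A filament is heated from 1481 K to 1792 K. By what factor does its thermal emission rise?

P ∝ T⁴, so the ratio is (1792/1481)⁴ = (1.210)⁴ = 2.14.

ratio ≈ 2.14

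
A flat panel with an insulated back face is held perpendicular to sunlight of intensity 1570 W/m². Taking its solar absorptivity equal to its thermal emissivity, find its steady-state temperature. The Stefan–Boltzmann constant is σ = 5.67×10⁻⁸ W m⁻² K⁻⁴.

Absorbed flux αS = emitted flux εσT⁴ (one radiating face); with α = ε, T = (S/σ)^(1/4).
T = (1570 / 5.67×10⁻⁸)^(1/4) = (2.77×10^10)^(1/4).
T = 408 K.

T ≈ 408 K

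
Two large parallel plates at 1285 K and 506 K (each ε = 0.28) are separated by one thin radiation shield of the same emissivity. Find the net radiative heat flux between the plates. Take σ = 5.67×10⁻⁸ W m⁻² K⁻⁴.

q ≈ 12300 W/m²

Each of the 2 gaps contributes resistance (2/ε − 1) = 2/0.28 − 1 = 6.143; total = 12.29.
q = σ(T₁⁴ − T₂⁴) / 12.29 = 5.67×10⁻⁸ × 2.66×10^12 / 12.29 = 12300 W/m².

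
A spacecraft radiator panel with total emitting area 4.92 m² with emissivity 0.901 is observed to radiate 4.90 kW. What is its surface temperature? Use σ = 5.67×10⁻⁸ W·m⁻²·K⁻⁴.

From P = εσAT⁴, T = (P / εσA)^(1/4) = (4900 / (0.901 × 5.67×10⁻⁸ × 4.92))^(1/4).
T = (1.95×10^10)^(1/4) = 374 K.

T ≈ 374 K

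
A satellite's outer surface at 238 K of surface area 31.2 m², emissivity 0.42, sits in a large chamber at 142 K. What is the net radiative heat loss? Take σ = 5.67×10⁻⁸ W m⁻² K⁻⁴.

Q ≈ 2080 W

Q = εσA(T⁴ − T_s⁴). T⁴ − T_s⁴ = (238)⁴ − (142)⁴ = 3.21×10^9 − 4.07×10^8 = 2.80×10^9 K⁴.
Q = 0.42 × 5.67×10⁻⁸ × 31.2 × 2.80×10^9 = 2080 W.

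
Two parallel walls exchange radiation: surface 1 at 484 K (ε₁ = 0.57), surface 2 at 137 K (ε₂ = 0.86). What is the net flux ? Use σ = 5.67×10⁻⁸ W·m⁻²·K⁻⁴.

For two large parallel gray plates, q = σ(T₁⁴ − T₂⁴) / (1/ε₁ + 1/ε₂ − 1).
1/ε₁ + 1/ε₂ − 1 = 1/0.57 + 1/0.86 − 1 = 1.917.
T₁⁴ − T₂⁴ = 5.49×10^10 − 3.52×10^8 = 5.45×10^10 K⁴.
q = 5.67×10⁻⁸ × 5.45×10^10 / 1.917 = 1610 W/m².

q ≈ 1610 W/m²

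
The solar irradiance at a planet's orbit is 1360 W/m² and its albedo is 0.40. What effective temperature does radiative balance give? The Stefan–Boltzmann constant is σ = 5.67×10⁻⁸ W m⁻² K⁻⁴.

T ≈ 245 K

Power absorbed = (1−a)S·πR²; power emitted = 4πR²σT⁴. Equating and cancelling πR²:
T = ((1−a)S / 4σ)^(1/4) = (816 / (4 × 5.67×10⁻⁸))^(1/4) = (3.60×10^9)^(1/4).
T = 245 K.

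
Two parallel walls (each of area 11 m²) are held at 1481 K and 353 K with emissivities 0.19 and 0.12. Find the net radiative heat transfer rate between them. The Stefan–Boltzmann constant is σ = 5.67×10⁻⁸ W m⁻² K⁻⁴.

For two large parallel gray plates, q = σ(T₁⁴ − T₂⁴) / (1/ε₁ + 1/ε₂ − 1).
1/ε₁ + 1/ε₂ − 1 = 1/0.19 + 1/0.12 − 1 = 12.60.
T₁⁴ − T₂⁴ = 4.81×10^12 − 1.55×10^10 = 4.80×10^12 K⁴.
q = 5.67×10⁻⁸ × 4.80×10^12 / 12.60 = 21600 W/m².
Q = q·A = 21600 × 11 = 2.37×10^5 W.

Q ≈ 2.37×10^5 W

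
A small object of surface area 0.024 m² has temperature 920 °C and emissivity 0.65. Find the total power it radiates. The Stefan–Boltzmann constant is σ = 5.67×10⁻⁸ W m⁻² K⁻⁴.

P ≈ 1790 W

920 °C = 1193 K.
P = εσAT⁴ = 0.65 × 5.67×10⁻⁸ × 0.0240 × (1193)⁴ = 0.65 × 5.67×10⁻⁸ × 0.0240 × 2.03×10^12.
P = 1790 W.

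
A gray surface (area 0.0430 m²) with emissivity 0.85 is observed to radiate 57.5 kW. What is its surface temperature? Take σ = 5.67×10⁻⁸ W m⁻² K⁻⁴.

T ≈ 2300 K

From P = εσAT⁴, T = (P / εσA)^(1/4) = (57500 / (0.85 × 5.67×10⁻⁸ × 0.0430))^(1/4).
T = (2.77×10^13)^(1/4) = 2300 K.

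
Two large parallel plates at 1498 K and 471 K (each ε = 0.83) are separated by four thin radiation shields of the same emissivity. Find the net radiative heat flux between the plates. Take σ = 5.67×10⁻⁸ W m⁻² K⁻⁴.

Each of the 5 gaps contributes resistance (2/ε − 1) = 2/0.83 − 1 = 1.410; total = 7.048.
q = σ(T₁⁴ − T₂⁴) / 7.048 = 5.67×10⁻⁸ × 4.99×10^12 / 7.048 = 40100 W/m².

q ≈ 40100 W/m²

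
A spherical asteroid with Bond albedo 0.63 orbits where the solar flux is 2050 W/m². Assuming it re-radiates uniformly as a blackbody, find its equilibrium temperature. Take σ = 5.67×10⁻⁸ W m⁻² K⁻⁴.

T ≈ 240 K

Power absorbed = (1−a)S·πR²; power emitted = 4πR²σT⁴. Equating and cancelling πR²:
T = ((1−a)S / 4σ)^(1/4) = (758 / (4 × 5.67×10⁻⁸))^(1/4) = (3.34×10^9)^(1/4).
T = 240 K.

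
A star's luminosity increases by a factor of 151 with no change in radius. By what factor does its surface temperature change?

factor ≈ 3.51

P ∝ T⁴ ⇒ T ∝ P^(1/4), so T scales by (151)^(1/4) = 3.51.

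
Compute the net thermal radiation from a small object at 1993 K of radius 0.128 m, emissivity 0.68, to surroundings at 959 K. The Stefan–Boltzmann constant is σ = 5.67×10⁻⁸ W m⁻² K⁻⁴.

A = 4πr² = 4π × (0.128)² = 0.206 m².
Q = εσA(T⁴ − T_s⁴). T⁴ − T_s⁴ = (1993)⁴ − (959)⁴ = 1.58×10^13 − 8.46×10^11 = 1.49×10^13 K⁴.
Q = 0.68 × 5.67×10⁻⁸ × 0.206 × 1.49×10^13 = 1.19×10^5 W.

Q ≈ 1.19×10^5 W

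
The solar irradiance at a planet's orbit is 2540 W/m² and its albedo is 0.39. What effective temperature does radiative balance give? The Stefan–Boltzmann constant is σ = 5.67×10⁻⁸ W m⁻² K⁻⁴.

T ≈ 287 K

Power absorbed = (1−a)S·πR²; power emitted = 4πR²σT⁴. Equating and cancelling πR²:
T = ((1−a)S / 4σ)^(1/4) = (1550 / (4 × 5.67×10⁻⁸))^(1/4) = (6.83×10^9)^(1/4).
T = 287 K.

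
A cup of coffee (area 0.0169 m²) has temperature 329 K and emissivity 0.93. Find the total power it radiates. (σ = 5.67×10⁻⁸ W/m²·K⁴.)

Stefan–Boltzmann: P = εσAT⁴ = 0.93 × 5.67×10⁻⁸ × 0.0169 × (329)⁴ = 0.93 × 5.67×10⁻⁸ × 0.0169 × 1.17×10^10.
P = 10.4 W.

P ≈ 10.4 W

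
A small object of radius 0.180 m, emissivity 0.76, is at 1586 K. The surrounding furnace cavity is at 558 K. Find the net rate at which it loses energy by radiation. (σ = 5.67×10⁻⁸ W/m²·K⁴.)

Q ≈ 1.09×10^5 W

A = 4πr² = 4π × (0.180)² = 0.407 m².
Q = εσA(T⁴ − T_s⁴). T⁴ − T_s⁴ = (1586)⁴ − (558)⁴ = 6.33×10^12 − 9.69×10^10 = 6.23×10^12 K⁴.
Q = 0.76 × 5.67×10⁻⁸ × 0.407 × 6.23×10^12 = 1.09×10^5 W.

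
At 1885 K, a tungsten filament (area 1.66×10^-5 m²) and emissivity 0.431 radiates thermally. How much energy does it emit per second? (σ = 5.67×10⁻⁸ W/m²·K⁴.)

P ≈ 5.12 W

P = εσAT⁴ = 0.431 × 5.67×10⁻⁸ × 1.66×10^-5 × (1885)⁴ = 0.431 × 5.67×10⁻⁸ × 1.66×10^-5 × 1.26×10^13.
P = 5.12 W.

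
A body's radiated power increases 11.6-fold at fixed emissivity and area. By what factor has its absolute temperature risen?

P ∝ T⁴ ⇒ T ∝ P^(1/4), so T scales by (11.6)^(1/4) = 1.85.

factor ≈ 1.85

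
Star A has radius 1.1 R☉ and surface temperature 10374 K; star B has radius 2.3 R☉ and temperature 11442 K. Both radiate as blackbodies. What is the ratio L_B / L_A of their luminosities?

L = 4πR²σT⁴ ∝ R²T⁴, so L_B/L_A = (2.3/1.1)² × (11442/10374)⁴ = 4.37 × 1.48 = 6.47.

L_B/L_A ≈ 6.47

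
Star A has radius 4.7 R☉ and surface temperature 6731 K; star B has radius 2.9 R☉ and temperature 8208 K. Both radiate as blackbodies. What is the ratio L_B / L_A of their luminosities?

L = 4πR²σT⁴ ∝ R²T⁴, so L_B/L_A = (2.9/4.7)² × (8208/6731)⁴ = 0.381 × 2.21 = 0.842.

L_B/L_A ≈ 0.842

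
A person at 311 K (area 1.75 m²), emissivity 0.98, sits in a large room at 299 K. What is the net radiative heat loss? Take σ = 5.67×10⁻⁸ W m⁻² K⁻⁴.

Q ≈ 132 W

Q = εσA(T⁴ − T_s⁴). T⁴ − T_s⁴ = (311)⁴ − (299)⁴ = 9.35×10^9 − 7.99×10^9 = 1.36×10^9 K⁴.
Q = 0.98 × 5.67×10⁻⁸ × 1.75 × 1.36×10^9 = 132 W.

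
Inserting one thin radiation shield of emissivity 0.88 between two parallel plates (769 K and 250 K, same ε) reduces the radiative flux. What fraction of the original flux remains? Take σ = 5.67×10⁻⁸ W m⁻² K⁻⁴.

ratio ≈ 0.500

With N identical shields there are N+1 = 2 gaps in series, each with the same radiative resistance, so the flux falls to 1/(N+1) of its unshielded value.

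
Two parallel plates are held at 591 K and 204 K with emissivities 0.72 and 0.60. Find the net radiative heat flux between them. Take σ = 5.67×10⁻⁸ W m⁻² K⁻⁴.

q ≈ 3320 W/m²

For two large parallel gray plates, q = σ(T₁⁴ − T₂⁴) / (1/ε₁ + 1/ε₂ − 1).
1/ε₁ + 1/ε₂ − 1 = 1/0.72 + 1/0.60 − 1 = 2.056.
T₁⁴ − T₂⁴ = 1.22×10^11 − 1.73×10^9 = 1.20×10^11 K⁴.
q = 5.67×10⁻⁸ × 1.20×10^11 / 2.056 = 3320 W/m².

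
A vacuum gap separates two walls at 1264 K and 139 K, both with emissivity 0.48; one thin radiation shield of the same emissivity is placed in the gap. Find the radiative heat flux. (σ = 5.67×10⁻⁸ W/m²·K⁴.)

Each of the 2 gaps contributes resistance (2/ε − 1) = 2/0.48 − 1 = 3.167; total = 6.333.
q = σ(T₁⁴ − T₂⁴) / 6.333 = 5.67×10⁻⁸ × 2.55×10^12 / 6.333 = 22800 W/m².

q ≈ 22800 W/m²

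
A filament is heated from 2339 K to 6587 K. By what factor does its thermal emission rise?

P ∝ T⁴, so the ratio is (6587/2339)⁴ = (2.816)⁴ = 62.9.

ratio ≈ 62.9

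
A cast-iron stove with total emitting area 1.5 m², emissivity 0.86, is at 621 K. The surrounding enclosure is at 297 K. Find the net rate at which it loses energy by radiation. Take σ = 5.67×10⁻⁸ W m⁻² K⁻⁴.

Q = εσA(T⁴ − T_s⁴). T⁴ − T_s⁴ = (621)⁴ − (297)⁴ = 1.49×10^11 − 7.78×10^9 = 1.41×10^11 K⁴.
Q = 0.86 × 5.67×10⁻⁸ × 1.50 × 1.41×10^11 = 10300 W.

Q ≈ 10300 W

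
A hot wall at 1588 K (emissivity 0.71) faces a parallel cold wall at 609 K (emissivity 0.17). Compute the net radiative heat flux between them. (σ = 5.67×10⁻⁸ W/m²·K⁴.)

q ≈ 56100 W/m²

For two large parallel gray plates, q = σ(T₁⁴ − T₂⁴) / (1/ε₁ + 1/ε₂ − 1).
1/ε₁ + 1/ε₂ − 1 = 1/0.71 + 1/0.17 − 1 = 6.291.
T₁⁴ − T₂⁴ = 6.36×10^12 − 1.38×10^11 = 6.22×10^12 K⁴.
q = 5.67×10⁻⁸ × 6.22×10^12 / 6.291 = 56100 W/m².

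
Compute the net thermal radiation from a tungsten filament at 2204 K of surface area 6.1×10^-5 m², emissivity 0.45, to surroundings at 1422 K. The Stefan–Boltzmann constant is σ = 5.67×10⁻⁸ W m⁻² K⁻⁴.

Q ≈ 30.4 W

Q = εσA(T⁴ − T_s⁴). T⁴ − T_s⁴ = (2204)⁴ − (1422)⁴ = 2.36×10^13 − 4.09×10^12 = 1.95×10^13 K⁴.
Q = 0.45 × 5.67×10⁻⁸ × 6.10×10^-5 × 1.95×10^13 = 30.4 W.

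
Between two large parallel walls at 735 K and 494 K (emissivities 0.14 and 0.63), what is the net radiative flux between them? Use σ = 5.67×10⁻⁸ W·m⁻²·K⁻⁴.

For two large parallel gray plates, q = σ(T₁⁴ − T₂⁴) / (1/ε₁ + 1/ε₂ − 1).
1/ε₁ + 1/ε₂ − 1 = 1/0.14 + 1/0.63 − 1 = 7.730.
T₁⁴ − T₂⁴ = 2.92×10^11 − 5.96×10^10 = 2.32×10^11 K⁴.
q = 5.67×10⁻⁸ × 2.32×10^11 / 7.730 = 1700 W/m².

q ≈ 1700 W/m²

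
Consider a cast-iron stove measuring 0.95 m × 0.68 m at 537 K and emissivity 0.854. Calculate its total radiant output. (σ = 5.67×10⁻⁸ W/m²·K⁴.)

A = 0.95 × 0.68 = 0.646 m².
P = εσAT⁴ = 0.854 × 5.67×10⁻⁸ × 0.646 × (537)⁴ = 0.854 × 5.67×10⁻⁸ × 0.646 × 8.32×10^10.
P = 2600 W.

P ≈ 2600 W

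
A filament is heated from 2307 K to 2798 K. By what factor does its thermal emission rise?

ratio ≈ 2.16

P ∝ T⁴, so the ratio is (2798/2307)⁴ = (1.213)⁴ = 2.16.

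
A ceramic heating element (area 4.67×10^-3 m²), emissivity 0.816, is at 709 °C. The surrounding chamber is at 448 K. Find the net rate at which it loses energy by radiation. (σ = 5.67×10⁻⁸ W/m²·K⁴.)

Q ≈ 192 W

Convert: 709 °C = 982 K.
Q = εσA(T⁴ − T_s⁴). T⁴ − T_s⁴ = (982)⁴ − (448)⁴ = 9.30×10^11 − 4.03×10^10 = 8.90×10^11 K⁴.
Q = 0.816 × 5.67×10⁻⁸ × 4.67×10^-3 × 8.90×10^11 = 192 W.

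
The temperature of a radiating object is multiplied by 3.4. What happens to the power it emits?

factor ≈ 134

P ∝ T⁴, so the power scales as (3.4)⁴ = 134.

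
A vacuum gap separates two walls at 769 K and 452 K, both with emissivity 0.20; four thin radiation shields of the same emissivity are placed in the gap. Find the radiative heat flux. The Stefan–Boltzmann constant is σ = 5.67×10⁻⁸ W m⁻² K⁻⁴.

Each of the 5 gaps contributes resistance (2/ε − 1) = 2/0.20 − 1 = 9.000; total = 45.00.
q = σ(T₁⁴ − T₂⁴) / 45.00 = 5.67×10⁻⁸ × 3.08×10^11 / 45.00 = 388 W/m².

q ≈ 388 W/m²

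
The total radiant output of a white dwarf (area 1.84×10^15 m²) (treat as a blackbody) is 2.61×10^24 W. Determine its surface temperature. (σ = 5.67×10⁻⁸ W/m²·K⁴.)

From P = σAT⁴, T = (P / σA)^(1/4) = (2.61×10^24 / (5.67×10⁻⁸ × 1.84×10^15))^(1/4).
T = (2.50×10^16)^(1/4) = 12600 K.

T ≈ 12600 K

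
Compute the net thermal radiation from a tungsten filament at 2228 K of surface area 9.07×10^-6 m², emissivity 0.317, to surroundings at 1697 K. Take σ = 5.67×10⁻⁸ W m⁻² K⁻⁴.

Q ≈ 2.67 W

Q = εσA(T⁴ − T_s⁴). T⁴ − T_s⁴ = (2228)⁴ − (1697)⁴ = 2.46×10^13 − 8.29×10^12 = 1.63×10^13 K⁴.
Q = 0.317 × 5.67×10⁻⁸ × 9.07×10^-6 × 1.63×10^13 = 2.67 W.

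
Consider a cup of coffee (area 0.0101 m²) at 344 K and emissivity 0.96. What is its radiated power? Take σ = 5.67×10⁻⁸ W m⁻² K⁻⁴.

P ≈ 7.70 W

P = εσAT⁴ = 0.96 × 5.67×10⁻⁸ × 0.0101 × (344)⁴ = 0.96 × 5.67×10⁻⁸ × 0.0101 × 1.40×10^10.
P = 7.70 W.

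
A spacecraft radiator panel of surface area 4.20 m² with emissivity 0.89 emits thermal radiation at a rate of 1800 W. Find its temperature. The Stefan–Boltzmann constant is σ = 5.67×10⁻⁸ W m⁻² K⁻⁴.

From P = εσAT⁴, T = (P / εσA)^(1/4) = (1800 / (0.89 × 5.67×10⁻⁸ × 4.20))^(1/4).
T = (8.49×10^9)^(1/4) = 304 K.

T ≈ 304 K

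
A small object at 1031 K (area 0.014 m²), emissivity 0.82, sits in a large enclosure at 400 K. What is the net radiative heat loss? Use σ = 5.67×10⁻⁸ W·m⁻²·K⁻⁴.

Q ≈ 719 W

Q = εσA(T⁴ − T_s⁴). T⁴ − T_s⁴ = (1031)⁴ − (400)⁴ = 1.13×10^12 − 2.56×10^10 = 1.10×10^12 K⁴.
Q = 0.82 × 5.67×10⁻⁸ × 0.0140 × 1.10×10^12 = 719 W.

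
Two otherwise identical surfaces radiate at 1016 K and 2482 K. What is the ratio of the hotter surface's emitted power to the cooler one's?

P ∝ T⁴, so the ratio is (2482/1016)⁴ = (2.443)⁴ = 35.6.

ratio ≈ 35.6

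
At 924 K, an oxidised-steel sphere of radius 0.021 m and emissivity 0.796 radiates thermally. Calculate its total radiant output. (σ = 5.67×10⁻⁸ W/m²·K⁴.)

P ≈ 182 W

A = 4πr² = 4π × (0.021)² = 5.54×10^-3 m².
Stefan–Boltzmann: P = εσAT⁴ = 0.796 × 5.67×10⁻⁸ × 5.54×10^-3 × (924)⁴ = 0.796 × 5.67×10⁻⁸ × 5.54×10^-3 × 7.29×10^11.
P = 182 W.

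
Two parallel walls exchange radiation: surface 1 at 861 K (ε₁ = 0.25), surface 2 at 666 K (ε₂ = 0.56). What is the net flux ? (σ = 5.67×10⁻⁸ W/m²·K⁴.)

For two large parallel gray plates, q = σ(T₁⁴ − T₂⁴) / (1/ε₁ + 1/ε₂ − 1).
1/ε₁ + 1/ε₂ − 1 = 1/0.25 + 1/0.56 − 1 = 4.786.
T₁⁴ − T₂⁴ = 5.50×10^11 − 1.97×10^11 = 3.53×10^11 K⁴.
q = 5.67×10⁻⁸ × 3.53×10^11 / 4.786 = 4180 W/m².

q ≈ 4180 W/m²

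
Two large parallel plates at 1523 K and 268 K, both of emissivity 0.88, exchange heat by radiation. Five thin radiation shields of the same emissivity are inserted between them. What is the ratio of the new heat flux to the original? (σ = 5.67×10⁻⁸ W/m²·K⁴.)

ratio ≈ 0.167

With N identical shields there are N+1 = 6 gaps in series, each with the same radiative resistance, so the flux falls to 1/(N+1) of its unshielded value.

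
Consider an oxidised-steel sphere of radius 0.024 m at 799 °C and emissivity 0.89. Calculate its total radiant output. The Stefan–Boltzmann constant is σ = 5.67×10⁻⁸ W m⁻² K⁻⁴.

A = 4πr² = 4π × (0.024)² = 7.24×10^-3 m².
799 °C = 1072 K.
P = εσAT⁴ = 0.89 × 5.67×10⁻⁸ × 7.24×10^-3 × (1072)⁴ = 0.89 × 5.67×10⁻⁸ × 7.24×10^-3 × 1.32×10^12.
P = 482 W.

P ≈ 482 W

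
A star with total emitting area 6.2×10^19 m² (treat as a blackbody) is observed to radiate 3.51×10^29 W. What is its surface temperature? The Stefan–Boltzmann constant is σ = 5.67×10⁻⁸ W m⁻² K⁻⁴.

T ≈ 17800 K

From P = σAT⁴, T = (P / σA)^(1/4) = (3.51×10^29 / (5.67×10⁻⁸ × 6.20×10^19))^(1/4).
T = (9.98×10^16)^(1/4) = 17800 K.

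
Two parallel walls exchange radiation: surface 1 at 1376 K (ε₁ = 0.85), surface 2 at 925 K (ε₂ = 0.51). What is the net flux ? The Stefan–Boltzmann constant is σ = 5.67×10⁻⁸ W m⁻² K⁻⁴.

For two large parallel gray plates, q = σ(T₁⁴ − T₂⁴) / (1/ε₁ + 1/ε₂ − 1).
1/ε₁ + 1/ε₂ − 1 = 1/0.85 + 1/0.51 − 1 = 2.137.
T₁⁴ − T₂⁴ = 3.58×10^12 − 7.32×10^11 = 2.85×10^12 K⁴.
q = 5.67×10⁻⁸ × 2.85×10^12 / 2.137 = 75700 W/m².

q ≈ 75700 W/m²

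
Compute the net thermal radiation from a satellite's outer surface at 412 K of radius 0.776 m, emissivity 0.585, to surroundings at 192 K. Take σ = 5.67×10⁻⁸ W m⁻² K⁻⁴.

Q ≈ 6890 W

A = 4πr² = 4π × (0.776)² = 7.57 m².
Q = εσA(T⁴ − T_s⁴). T⁴ − T_s⁴ = (412)⁴ − (192)⁴ = 2.88×10^10 − 1.36×10^9 = 2.75×10^10 K⁴.
Q = 0.585 × 5.67×10⁻⁸ × 7.57 × 2.75×10^10 = 6890 W.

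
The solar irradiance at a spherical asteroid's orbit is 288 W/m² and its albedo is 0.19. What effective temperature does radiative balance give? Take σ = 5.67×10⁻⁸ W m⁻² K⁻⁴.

T ≈ 179 K

Power absorbed = (1−a)S·πR²; power emitted = 4πR²σT⁴. Equating and cancelling πR²:
T = ((1−a)S / 4σ)^(1/4) = (233 / (4 × 5.67×10⁻⁸))^(1/4) = (1.03×10^9)^(1/4).
T = 179 K.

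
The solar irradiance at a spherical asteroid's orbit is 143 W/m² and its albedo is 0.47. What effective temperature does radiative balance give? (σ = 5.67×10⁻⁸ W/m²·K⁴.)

T ≈ 135 K

Power absorbed = (1−a)S·πR²; power emitted = 4πR²σT⁴. Equating and cancelling πR²:
T = ((1−a)S / 4σ)^(1/4) = (75.8 / (4 × 5.67×10⁻⁸))^(1/4) = (3.34×10^8)^(1/4).
T = 135 K.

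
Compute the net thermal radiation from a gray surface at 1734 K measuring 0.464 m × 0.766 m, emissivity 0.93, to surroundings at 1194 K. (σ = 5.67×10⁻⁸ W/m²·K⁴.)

A = 0.464 × 0.766 = 0.355 m².
Q = εσA(T⁴ − T_s⁴). T⁴ − T_s⁴ = (1734)⁴ − (1194)⁴ = 9.04×10^12 − 2.03×10^12 = 7.01×10^12 K⁴.
Q = 0.93 × 5.67×10⁻⁸ × 0.355 × 7.01×10^12 = 1.31×10^5 W.

Q ≈ 1.31×10^5 W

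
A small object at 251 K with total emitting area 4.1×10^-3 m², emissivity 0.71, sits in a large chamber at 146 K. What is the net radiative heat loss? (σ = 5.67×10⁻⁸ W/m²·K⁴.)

Q = εσA(T⁴ − T_s⁴). T⁴ − T_s⁴ = (251)⁴ − (146)⁴ = 3.97×10^9 − 4.54×10^8 = 3.51×10^9 K⁴.
Q = 0.71 × 5.67×10⁻⁸ × 4.10×10^-3 × 3.51×10^9 = 0.580 W.

Q ≈ 0.580 W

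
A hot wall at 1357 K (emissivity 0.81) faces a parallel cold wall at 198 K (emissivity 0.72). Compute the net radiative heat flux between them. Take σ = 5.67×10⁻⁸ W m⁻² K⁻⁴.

q ≈ 1.18×10^5 W/m²

For two large parallel gray plates, q = σ(T₁⁴ − T₂⁴) / (1/ε₁ + 1/ε₂ − 1).
1/ε₁ + 1/ε₂ − 1 = 1/0.81 + 1/0.72 − 1 = 1.623.
T₁⁴ − T₂⁴ = 3.39×10^12 − 1.54×10^9 = 3.39×10^12 K⁴.
q = 5.67×10⁻⁸ × 3.39×10^12 / 1.623 = 1.18×10^5 W/m².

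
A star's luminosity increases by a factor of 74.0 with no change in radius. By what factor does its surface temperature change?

factor ≈ 2.93

P ∝ T⁴ ⇒ T ∝ P^(1/4), so T scales by (74.0)^(1/4) = 2.93.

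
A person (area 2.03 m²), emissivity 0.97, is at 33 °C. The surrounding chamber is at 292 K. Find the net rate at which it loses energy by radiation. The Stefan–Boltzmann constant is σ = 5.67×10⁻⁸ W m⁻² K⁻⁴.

Q ≈ 167 W

Convert: 33 °C = 306 K.
Q = εσA(T⁴ − T_s⁴). T⁴ − T_s⁴ = (306)⁴ − (292)⁴ = 8.77×10^9 − 7.27×10^9 = 1.50×10^9 K⁴.
Q = 0.97 × 5.67×10⁻⁸ × 2.03 × 1.50×10^9 = 167 W.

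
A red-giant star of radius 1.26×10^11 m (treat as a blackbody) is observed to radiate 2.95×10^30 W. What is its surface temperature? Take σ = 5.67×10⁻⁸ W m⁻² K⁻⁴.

A = 4πr² = 4π × (1.26×10^11)² = 2.00×10^23 m².
From P = σAT⁴, T = (P / σA)^(1/4) = (2.95×10^30 / (5.67×10⁻⁸ × 2.00×10^23))^(1/4).
T = (2.61×10^14)^(1/4) = 4020 K.

T ≈ 4020 K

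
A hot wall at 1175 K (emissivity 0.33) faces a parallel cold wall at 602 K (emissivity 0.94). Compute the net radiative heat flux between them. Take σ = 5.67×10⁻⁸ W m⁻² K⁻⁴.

For two large parallel gray plates, q = σ(T₁⁴ − T₂⁴) / (1/ε₁ + 1/ε₂ − 1).
1/ε₁ + 1/ε₂ − 1 = 1/0.33 + 1/0.94 − 1 = 3.094.
T₁⁴ − T₂⁴ = 1.91×10^12 − 1.31×10^11 = 1.77×10^12 K⁴.
q = 5.67×10⁻⁸ × 1.77×10^12 / 3.094 = 32500 W/m².

q ≈ 32500 W/m²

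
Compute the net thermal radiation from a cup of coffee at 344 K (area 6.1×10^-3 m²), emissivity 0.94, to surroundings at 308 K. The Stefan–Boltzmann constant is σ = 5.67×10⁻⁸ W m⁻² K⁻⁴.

Q = εσA(T⁴ − T_s⁴). T⁴ − T_s⁴ = (344)⁴ − (308)⁴ = 1.40×10^10 − 9.00×10^9 = 5.00×10^9 K⁴.
Q = 0.94 × 5.67×10⁻⁸ × 6.10×10^-3 × 5.00×10^9 = 1.63 W.

Q ≈ 1.63 W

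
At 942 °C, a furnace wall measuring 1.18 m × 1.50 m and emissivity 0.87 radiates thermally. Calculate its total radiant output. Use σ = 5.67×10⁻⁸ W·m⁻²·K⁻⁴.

A = 1.18 × 1.50 = 1.77 m².
942 °C = 1215 K.
P = εσAT⁴ = 0.87 × 5.67×10⁻⁸ × 1.77 × (1215)⁴ = 0.87 × 5.67×10⁻⁸ × 1.77 × 2.18×10^12.
P = 1.90×10^5 W.

P ≈ 1.90×10^5 W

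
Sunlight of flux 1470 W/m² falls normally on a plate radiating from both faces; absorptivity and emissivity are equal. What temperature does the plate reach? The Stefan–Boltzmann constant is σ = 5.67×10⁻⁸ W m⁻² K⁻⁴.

T ≈ 337 K

Absorbed flux αS = emitted flux 2εσT⁴ per unit area; with α = ε this gives T = (S/2σ)^(1/4).
T = (1470 / (2 × 5.67×10⁻⁸))^(1/4) = (1.30×10^10)^(1/4).
T = 337 K.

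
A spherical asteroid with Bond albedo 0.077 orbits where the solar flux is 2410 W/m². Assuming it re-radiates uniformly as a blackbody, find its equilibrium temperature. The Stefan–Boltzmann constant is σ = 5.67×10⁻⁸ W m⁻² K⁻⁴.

Power absorbed = (1−a)S·πR²; power emitted = 4πR²σT⁴. Equating and cancelling πR²:
T = ((1−a)S / 4σ)^(1/4) = (2220 / (4 × 5.67×10⁻⁸))^(1/4) = (9.81×10^9)^(1/4).
T = 315 K.

T ≈ 315 K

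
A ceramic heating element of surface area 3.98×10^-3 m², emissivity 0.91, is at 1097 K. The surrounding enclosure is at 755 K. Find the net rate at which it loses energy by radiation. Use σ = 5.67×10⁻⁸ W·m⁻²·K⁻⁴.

Q = εσA(T⁴ − T_s⁴). T⁴ − T_s⁴ = (1097)⁴ − (755)⁴ = 1.45×10^12 − 3.25×10^11 = 1.12×10^12 K⁴.
Q = 0.91 × 5.67×10⁻⁸ × 3.98×10^-3 × 1.12×10^12 = 231 W.

Q ≈ 231 W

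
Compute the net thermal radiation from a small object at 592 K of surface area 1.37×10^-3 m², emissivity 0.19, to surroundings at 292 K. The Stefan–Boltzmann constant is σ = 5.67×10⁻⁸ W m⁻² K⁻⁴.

Q ≈ 1.71 W

Q = εσA(T⁴ − T_s⁴). T⁴ − T_s⁴ = (592)⁴ − (292)⁴ = 1.23×10^11 − 7.27×10^9 = 1.16×10^11 K⁴.
Q = 0.19 × 5.67×10⁻⁸ × 1.37×10^-3 × 1.16×10^11 = 1.71 W.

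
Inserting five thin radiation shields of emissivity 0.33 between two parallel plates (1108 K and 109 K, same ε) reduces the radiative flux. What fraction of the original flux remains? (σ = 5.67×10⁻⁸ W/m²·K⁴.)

With N identical shields there are N+1 = 6 gaps in series, each with the same radiative resistance, so the flux falls to 1/(N+1) of its unshielded value.

ratio ≈ 0.167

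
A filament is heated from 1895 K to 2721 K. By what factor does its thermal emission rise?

P ∝ T⁴, so the ratio is (2721/1895)⁴ = (1.436)⁴ = 4.25.

ratio ≈ 4.25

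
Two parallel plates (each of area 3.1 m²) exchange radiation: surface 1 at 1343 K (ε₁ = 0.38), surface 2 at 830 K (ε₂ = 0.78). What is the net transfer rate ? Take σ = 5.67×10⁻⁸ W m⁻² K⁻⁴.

Q ≈ 1.68×10^5 W

For two large parallel gray plates, q = σ(T₁⁴ − T₂⁴) / (1/ε₁ + 1/ε₂ − 1).
1/ε₁ + 1/ε₂ − 1 = 1/0.38 + 1/0.78 − 1 = 2.914.
T₁⁴ − T₂⁴ = 3.25×10^12 − 4.75×10^11 = 2.78×10^12 K⁴.
q = 5.67×10⁻⁸ × 2.78×10^12 / 2.914 = 54100 W/m².
Q = q·A = 54100 × 3.1 = 1.68×10^5 W.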